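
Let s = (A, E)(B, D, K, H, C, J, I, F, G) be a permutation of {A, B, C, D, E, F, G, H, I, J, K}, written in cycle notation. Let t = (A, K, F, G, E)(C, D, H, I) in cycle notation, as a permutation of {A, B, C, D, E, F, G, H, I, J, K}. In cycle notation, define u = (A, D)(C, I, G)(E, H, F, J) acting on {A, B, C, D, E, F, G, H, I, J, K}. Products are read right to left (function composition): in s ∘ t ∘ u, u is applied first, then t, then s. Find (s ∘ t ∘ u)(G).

(s ∘ t ∘ u)(G) = s(t(u(G))). u(G) = C, then t(C) = D, then s(D) = K, so the result is K.

K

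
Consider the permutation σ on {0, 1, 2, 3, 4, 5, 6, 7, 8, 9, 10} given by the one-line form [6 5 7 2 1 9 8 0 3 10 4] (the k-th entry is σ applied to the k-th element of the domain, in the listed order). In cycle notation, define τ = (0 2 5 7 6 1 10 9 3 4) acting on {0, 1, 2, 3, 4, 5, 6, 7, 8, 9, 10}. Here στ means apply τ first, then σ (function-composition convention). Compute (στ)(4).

(στ)(4) = σ(τ(4)). τ(4) = 0, then σ(0) = 6. So (στ)(4) = 6.

6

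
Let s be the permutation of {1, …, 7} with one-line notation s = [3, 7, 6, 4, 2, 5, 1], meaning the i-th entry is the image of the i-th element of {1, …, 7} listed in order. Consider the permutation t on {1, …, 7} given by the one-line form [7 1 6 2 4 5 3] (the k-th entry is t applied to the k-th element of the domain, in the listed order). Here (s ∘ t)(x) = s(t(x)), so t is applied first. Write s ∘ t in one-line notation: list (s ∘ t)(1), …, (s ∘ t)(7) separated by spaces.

Chase each element through t then s: 1 → 7 → 1; 2 → 1 → 3; 3 → 6 → 5; 4 → 2 → 7; 5 → 4 → 4; 6 → 5 → 2; 7 → 3 → 6.
So s ∘ t in one-line form is 1 3 5 7 4 2 6.

1 3 5 7 4 2 6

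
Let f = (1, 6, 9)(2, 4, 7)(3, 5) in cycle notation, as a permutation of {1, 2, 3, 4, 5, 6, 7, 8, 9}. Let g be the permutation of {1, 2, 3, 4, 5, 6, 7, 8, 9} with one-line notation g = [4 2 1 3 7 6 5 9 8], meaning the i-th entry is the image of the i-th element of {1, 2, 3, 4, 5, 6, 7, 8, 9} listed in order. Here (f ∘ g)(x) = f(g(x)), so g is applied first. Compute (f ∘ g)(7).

3

(f ∘ g)(7) = f(g(7)). g(7) = 5, then f(5) = 3. So (f ∘ g)(7) = 3.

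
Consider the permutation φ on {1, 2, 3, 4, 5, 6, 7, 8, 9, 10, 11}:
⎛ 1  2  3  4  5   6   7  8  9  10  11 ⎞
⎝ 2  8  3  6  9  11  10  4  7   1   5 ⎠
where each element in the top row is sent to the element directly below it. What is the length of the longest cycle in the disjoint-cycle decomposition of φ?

10

Decomposing into disjoint cycles gives (1, 2, 8, 4, 6, 11, 5, 9, 7, 10); the longest has length 10.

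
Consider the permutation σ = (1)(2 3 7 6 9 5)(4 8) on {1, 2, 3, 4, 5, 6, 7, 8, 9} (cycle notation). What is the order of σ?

6

The cycle type of σ is (6, 2, 1).
Since disjoint cycles commute, ord(σ) = lcm(6, 2) = 6.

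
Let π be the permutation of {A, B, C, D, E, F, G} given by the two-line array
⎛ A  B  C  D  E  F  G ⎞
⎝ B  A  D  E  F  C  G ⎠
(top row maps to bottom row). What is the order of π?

4

Decomposing into disjoint cycles gives cycle lengths 4, 2, 1.
Since disjoint cycles commute, ord(π) = lcm(4, 2) = 4.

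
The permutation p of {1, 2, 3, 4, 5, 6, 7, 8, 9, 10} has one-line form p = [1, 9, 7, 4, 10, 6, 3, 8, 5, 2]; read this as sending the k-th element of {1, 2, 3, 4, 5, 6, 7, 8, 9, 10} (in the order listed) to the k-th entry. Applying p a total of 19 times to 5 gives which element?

Tracing 5 → 10 → … returns to 5 after 4 steps, so 5 lies in a 4-cycle (2, 9, 5, 10).
Powers repeat with period 4 on this cycle, and 19 mod 4 = 3, so p^19(5) = p^3(5).
Advancing 3 steps from 5: 5 → 10 → 2 → 9.

9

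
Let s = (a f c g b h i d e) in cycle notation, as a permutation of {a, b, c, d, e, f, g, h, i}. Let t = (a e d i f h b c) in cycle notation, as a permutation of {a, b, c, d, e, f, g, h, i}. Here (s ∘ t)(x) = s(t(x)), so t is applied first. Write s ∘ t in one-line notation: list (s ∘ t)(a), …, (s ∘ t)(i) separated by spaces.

a g f d e i b h c

Chase each element through t then s: a → e → a; b → c → g; c → a → f; d → i → d; e → d → e; f → h → i; g → g → b; h → b → h; i → f → c.
So s ∘ t in one-line form is a g f d e i b h c.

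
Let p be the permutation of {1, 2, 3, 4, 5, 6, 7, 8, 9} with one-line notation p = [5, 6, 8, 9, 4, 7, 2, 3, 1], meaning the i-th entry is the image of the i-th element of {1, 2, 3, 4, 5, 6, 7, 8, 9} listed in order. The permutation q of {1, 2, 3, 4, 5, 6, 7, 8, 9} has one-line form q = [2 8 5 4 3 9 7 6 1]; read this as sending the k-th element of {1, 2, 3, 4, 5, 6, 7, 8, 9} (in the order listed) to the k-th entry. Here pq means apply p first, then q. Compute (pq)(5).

p(5) = 4, then q(4) = 4; composing gives (pq)(5) = 4.

4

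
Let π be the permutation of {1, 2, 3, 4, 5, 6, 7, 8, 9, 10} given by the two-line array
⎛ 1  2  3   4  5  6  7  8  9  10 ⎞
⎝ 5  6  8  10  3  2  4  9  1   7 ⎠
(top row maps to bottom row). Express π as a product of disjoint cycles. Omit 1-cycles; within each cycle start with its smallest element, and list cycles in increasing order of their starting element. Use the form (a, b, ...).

Start at 1 and follow images: 1 → 5 → 3 → 8 → 9 → 1, giving the cycle (1, 5, 3, 8, 9).
Repeating from the next unused element and collecting all non-trivial cycles gives (1, 5, 3, 8, 9)(2, 6)(4, 10, 7).

(1, 5, 3, 8, 9)(2, 6)(4, 10, 7)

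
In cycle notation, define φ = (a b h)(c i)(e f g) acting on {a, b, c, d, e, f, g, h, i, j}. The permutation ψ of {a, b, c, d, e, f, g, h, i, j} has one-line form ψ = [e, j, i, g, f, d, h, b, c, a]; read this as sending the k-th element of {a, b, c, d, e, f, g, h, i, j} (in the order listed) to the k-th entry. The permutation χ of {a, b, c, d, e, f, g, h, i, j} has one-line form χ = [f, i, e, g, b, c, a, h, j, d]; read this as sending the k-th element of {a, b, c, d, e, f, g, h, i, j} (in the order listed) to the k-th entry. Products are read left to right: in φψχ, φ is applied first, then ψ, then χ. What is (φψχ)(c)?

(φψχ)(c) = χ(ψ(φ(c))). φ(c) = i, then ψ(i) = c, then χ(c) = e, so the result is e.

e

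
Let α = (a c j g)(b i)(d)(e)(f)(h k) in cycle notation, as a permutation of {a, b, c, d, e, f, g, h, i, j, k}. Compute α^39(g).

j

g lies in the 4-cycle (a c j g).
Powers repeat with period 4 on this cycle, and 39 mod 4 = 3, so α^39(g) = α^3(g).
Advancing 3 steps from g: g → a → c → j.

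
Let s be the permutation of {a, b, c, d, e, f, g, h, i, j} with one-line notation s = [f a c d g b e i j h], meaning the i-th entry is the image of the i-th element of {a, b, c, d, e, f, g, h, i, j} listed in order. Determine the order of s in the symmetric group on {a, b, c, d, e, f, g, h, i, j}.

Writing s as disjoint cycles, the cycle lengths are 3, 3, 2, 1, 1.
The order of s is the least common multiple of its cycle lengths: lcm(3, 3, 2) = 6.

6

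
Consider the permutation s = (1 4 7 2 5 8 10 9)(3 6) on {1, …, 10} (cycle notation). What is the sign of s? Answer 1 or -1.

1

The cycle lengths are 8, 2.
A cycle of length ℓ contributes ℓ−1 transpositions, so s is a product of 7 + 1 = 8 transpositions — even.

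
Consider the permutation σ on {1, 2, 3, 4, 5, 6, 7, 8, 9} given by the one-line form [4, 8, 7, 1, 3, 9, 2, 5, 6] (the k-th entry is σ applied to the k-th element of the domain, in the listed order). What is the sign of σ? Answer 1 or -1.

1

In disjoint-cycle form the cycle lengths are 5, 2, 2.
A cycle is odd iff its length is even; σ has 2 even-length cycles, so sgn(σ) = (−1)^2 and σ is even.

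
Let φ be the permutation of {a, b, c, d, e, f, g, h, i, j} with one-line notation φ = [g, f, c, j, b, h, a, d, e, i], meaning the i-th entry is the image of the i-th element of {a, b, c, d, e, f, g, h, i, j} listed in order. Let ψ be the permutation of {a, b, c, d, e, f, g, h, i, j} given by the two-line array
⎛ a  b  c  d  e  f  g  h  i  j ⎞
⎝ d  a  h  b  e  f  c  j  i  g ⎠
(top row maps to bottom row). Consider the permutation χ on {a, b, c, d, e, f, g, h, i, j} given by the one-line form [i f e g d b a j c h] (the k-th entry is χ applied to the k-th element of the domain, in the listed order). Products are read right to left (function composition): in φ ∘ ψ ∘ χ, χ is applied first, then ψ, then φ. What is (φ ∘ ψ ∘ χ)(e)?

(φ ∘ ψ ∘ χ)(e) = φ(ψ(χ(e))). χ(e) = d, then ψ(d) = b, then φ(b) = f, so the result is f.

f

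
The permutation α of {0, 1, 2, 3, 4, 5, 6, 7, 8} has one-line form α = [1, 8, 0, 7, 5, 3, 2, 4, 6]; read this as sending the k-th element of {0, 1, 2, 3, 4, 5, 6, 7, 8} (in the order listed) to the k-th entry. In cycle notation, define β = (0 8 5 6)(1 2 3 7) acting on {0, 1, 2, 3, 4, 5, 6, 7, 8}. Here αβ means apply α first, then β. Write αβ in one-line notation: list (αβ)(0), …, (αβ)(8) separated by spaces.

2 5 8 1 6 7 3 4 0

(αβ)(x) = β(α(x)). Computing each image: β(α(0)) = β(1) = 2, β(α(1)) = β(8) = 5, β(α(2)) = β(0) = 8, β(α(3)) = β(7) = 1, β(α(4)) = β(5) = 6, β(α(5)) = β(3) = 7, β(α(6)) = β(2) = 3, β(α(7)) = β(4) = 4, β(α(8)) = β(6) = 0.
Hence αβ = [2 5 8 1 6 7 3 4 0].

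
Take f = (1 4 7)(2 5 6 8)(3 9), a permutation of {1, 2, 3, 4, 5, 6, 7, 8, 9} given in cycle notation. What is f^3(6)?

5

6 lies in the 4-cycle (2 5 6 8).
Advancing 3 steps from 6: 6 → 8 → 2 → 5.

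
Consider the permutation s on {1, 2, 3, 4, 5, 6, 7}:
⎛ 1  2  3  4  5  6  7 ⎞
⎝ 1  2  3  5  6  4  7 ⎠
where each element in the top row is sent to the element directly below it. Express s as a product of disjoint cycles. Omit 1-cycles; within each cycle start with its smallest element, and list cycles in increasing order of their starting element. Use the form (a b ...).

(4 5 6)

Start at 4 and follow images: 4 → 5 → 6 → 4, giving the cycle (4 5 6).
Continuing from each remaining unvisited element yields (4 5 6).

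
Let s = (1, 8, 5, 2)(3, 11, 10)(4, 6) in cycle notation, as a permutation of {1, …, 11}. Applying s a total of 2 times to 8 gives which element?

8 lies in the 4-cycle (1, 8, 5, 2).
Advancing 2 steps from 8: 8 → 5 → 2.

2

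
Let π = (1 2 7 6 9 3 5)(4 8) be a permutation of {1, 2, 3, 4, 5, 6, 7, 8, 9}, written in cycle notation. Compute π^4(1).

1 lies in the 7-cycle (1 2 7 6 9 3 5).
Advancing 4 steps from 1: 1 → 2 → 7 → 6 → 9.

9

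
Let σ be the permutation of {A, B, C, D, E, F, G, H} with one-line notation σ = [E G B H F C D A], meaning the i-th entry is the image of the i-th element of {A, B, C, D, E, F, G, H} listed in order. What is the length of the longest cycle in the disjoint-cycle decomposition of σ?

Decomposing into disjoint cycles gives (A E F C B G D H); the longest has length 8.

8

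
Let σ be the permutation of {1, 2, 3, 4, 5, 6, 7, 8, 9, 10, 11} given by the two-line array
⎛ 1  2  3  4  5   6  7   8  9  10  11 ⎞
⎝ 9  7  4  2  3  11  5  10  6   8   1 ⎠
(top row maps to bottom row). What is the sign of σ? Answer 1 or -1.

In disjoint-cycle form the cycle lengths are 5, 4, 2.
A cycle is odd iff its length is even; σ has 2 even-length cycles, so sgn(σ) = (−1)^2 and σ is even.

1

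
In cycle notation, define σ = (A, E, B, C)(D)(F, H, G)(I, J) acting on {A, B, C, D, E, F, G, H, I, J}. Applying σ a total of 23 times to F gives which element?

F lies in the 3-cycle (F, H, G).
On a 3-cycle, σ^3 is the identity, so σ^23 = σ^2 there (23 ≡ 2 mod 3).
Stepping 2 places around the cycle: F → H → G.

G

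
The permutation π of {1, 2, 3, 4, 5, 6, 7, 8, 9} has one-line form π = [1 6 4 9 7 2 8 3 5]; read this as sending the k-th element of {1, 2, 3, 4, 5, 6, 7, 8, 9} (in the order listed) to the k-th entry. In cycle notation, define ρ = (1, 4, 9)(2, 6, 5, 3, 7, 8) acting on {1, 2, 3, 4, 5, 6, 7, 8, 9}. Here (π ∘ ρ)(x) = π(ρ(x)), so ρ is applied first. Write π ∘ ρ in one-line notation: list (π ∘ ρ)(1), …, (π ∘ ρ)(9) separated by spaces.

9 2 8 5 4 7 3 6 1

(π ∘ ρ)(x) = π(ρ(x)). Computing each image: π(ρ(1)) = π(4) = 9, π(ρ(2)) = π(6) = 2, π(ρ(3)) = π(7) = 8, π(ρ(4)) = π(9) = 5, π(ρ(5)) = π(3) = 4, π(ρ(6)) = π(5) = 7, π(ρ(7)) = π(8) = 3, π(ρ(8)) = π(2) = 6, π(ρ(9)) = π(1) = 1.
Hence π ∘ ρ = [9 2 8 5 4 7 3 6 1].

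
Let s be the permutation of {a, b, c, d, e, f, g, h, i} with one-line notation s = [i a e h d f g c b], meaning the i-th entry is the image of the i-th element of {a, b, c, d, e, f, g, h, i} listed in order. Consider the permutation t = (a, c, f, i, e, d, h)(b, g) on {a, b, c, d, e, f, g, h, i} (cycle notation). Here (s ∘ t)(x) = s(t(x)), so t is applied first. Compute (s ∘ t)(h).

t(h) = a, then s(a) = i; composing gives (s ∘ t)(h) = i.

i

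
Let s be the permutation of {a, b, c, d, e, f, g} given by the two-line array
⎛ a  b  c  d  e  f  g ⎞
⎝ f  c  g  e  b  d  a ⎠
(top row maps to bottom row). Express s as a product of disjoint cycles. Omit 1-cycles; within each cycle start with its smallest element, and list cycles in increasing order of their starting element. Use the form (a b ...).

(a f d e b c g)

Start at a and follow images: a → f → d → e → b → c → g → a, giving the cycle (a f d e b c g).
Continuing from each remaining unvisited element yields (a f d e b c g).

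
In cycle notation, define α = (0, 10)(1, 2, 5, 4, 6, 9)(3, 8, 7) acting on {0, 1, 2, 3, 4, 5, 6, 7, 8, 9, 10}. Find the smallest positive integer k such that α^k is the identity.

The cycle type of α is (6, 3, 2).
The order of α is the least common multiple of its cycle lengths: lcm(6, 3, 2) = 6.

6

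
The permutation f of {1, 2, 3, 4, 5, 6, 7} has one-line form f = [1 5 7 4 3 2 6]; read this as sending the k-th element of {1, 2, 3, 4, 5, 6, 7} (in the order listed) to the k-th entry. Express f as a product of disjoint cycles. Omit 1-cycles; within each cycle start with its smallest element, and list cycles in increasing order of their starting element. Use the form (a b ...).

(2 5 3 7 6)

From 2: 2 → 5 → 3 → 7 → 6 → 2, closing the cycle (2 5 3 7 6).
Continuing from each remaining unvisited element yields (2 5 3 7 6).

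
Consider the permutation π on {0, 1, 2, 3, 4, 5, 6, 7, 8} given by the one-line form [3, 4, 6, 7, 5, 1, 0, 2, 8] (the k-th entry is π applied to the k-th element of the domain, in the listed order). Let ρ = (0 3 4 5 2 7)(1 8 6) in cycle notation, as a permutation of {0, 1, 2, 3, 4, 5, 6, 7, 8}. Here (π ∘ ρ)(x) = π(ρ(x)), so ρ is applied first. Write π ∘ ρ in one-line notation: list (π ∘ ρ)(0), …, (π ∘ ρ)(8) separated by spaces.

7 8 2 5 1 6 4 3 0

(π ∘ ρ)(x) = π(ρ(x)). Computing each image: π(ρ(0)) = π(3) = 7, π(ρ(1)) = π(8) = 8, π(ρ(2)) = π(7) = 2, π(ρ(3)) = π(4) = 5, π(ρ(4)) = π(5) = 1, π(ρ(5)) = π(2) = 6, π(ρ(6)) = π(1) = 4, π(ρ(7)) = π(0) = 3, π(ρ(8)) = π(6) = 0.
Hence π ∘ ρ = [7 8 2 5 1 6 4 3 0].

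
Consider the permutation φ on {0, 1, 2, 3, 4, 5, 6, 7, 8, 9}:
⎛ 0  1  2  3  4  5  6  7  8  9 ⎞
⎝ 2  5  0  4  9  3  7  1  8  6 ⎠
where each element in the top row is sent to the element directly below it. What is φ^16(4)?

Tracing 4 → 9 → … returns to 4 after 7 steps, so 4 lies in a 7-cycle (1 5 3 4 9 6 7).
Powers repeat with period 7 on this cycle, and 16 mod 7 = 2, so φ^16(4) = φ^2(4).
Stepping 2 places around the cycle: 4 → 9 → 6.

6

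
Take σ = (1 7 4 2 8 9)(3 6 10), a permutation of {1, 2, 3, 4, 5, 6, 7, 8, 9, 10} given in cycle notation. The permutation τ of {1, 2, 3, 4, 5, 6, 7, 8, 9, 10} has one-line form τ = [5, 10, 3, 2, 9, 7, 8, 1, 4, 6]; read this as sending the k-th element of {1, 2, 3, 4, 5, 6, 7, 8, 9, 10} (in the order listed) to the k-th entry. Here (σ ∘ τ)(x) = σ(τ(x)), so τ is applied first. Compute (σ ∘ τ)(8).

7

First apply τ: τ(8) = 1, then σ(1) = 7. Thus (σ ∘ τ)(8) = 7.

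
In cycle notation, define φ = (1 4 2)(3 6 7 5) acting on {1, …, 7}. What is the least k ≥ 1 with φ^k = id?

The cycle type of φ is (4, 3).
Since disjoint cycles commute, ord(φ) = lcm(4, 3) = 12.

12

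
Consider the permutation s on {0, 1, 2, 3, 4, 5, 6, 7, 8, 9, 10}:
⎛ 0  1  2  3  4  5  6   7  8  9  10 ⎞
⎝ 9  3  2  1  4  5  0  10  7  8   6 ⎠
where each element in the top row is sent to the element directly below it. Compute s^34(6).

Tracing 6 → 0 → … returns to 6 after 6 steps, so 6 lies in a 6-cycle (0, 9, 8, 7, 10, 6).
Powers repeat with period 6 on this cycle, and 34 mod 6 = 4, so s^34(6) = s^4(6).
Stepping 4 places around the cycle: 6 → 0 → 9 → 8 → 7.

7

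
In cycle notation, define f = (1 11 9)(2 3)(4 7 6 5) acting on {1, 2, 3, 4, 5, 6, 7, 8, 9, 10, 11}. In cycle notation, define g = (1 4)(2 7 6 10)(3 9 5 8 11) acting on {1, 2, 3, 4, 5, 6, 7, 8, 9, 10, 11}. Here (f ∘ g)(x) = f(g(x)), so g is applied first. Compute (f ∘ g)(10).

First apply g: g(10) = 2, then f(2) = 3. Thus (f ∘ g)(10) = 3.

3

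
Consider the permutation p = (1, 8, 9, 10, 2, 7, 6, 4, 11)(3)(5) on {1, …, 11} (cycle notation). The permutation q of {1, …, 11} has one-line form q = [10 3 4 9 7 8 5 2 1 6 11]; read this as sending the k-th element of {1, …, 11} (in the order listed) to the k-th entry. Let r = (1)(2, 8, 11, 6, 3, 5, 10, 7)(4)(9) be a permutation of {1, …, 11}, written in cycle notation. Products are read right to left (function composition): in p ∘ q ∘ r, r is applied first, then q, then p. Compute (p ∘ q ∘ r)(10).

Chase 10: r(10) = 7; q(7) = 5; p(5) = 5. Hence (p ∘ q ∘ r)(10) = 5.

5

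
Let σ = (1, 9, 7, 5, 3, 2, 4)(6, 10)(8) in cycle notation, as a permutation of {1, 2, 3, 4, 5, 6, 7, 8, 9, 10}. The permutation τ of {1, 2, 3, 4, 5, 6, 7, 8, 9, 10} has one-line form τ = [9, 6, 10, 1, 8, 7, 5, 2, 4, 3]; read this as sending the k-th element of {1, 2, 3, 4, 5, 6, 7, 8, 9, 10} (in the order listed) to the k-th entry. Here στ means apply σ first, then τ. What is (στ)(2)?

(στ)(2) = τ(σ(2)). σ(2) = 4, then τ(4) = 1. So (στ)(2) = 1.

1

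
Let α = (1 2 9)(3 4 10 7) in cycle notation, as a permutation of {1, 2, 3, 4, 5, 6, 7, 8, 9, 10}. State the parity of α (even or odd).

odd

The cycle lengths are 4, 3, 1, 1, 1.
A cycle of length ℓ contributes ℓ−1 transpositions, so α is a product of 3 + 2 = 5 transpositions — odd.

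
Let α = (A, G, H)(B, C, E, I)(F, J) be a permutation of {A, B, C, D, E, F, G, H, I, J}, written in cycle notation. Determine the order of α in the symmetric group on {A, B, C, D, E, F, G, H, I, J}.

12

The disjoint cycles have lengths 4, 3, 2, 1.
The order is lcm(4, 3, 2) = 12.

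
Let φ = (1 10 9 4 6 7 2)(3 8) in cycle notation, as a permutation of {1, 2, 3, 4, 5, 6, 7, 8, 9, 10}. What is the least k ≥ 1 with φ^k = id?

The disjoint cycles have lengths 7, 2, 1.
The order of φ is the least common multiple of its cycle lengths: lcm(7, 2) = 14.

14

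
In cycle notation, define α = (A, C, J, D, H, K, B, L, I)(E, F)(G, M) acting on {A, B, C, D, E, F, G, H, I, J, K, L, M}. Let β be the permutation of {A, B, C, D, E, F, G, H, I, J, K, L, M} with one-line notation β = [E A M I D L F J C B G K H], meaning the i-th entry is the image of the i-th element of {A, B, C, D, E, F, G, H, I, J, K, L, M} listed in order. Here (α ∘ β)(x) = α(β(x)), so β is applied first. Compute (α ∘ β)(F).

(α ∘ β)(F) = α(β(F)). β(F) = L, then α(L) = I. So (α ∘ β)(F) = I.

I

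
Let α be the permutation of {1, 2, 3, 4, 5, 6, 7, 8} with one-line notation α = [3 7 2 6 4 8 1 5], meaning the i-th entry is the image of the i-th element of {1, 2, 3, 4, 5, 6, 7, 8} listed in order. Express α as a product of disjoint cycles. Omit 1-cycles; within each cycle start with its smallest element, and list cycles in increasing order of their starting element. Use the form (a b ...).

(1 3 2 7)(4 6 8 5)

Start at 1 and follow images: 1 → 3 → 2 → 7 → 1, giving the cycle (1 3 2 7).
Repeating from the next unused element and collecting all non-trivial cycles gives (1 3 2 7)(4 6 8 5).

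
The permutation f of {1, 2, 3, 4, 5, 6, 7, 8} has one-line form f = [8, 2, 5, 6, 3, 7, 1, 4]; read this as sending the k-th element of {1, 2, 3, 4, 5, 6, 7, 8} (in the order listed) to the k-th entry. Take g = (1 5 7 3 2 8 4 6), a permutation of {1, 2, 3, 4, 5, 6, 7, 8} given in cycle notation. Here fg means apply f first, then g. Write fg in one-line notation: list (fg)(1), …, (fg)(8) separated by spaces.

For each element, apply f then g: 1 → 8 → 4; 2 → 2 → 8; 3 → 5 → 7; 4 → 6 → 1; 5 → 3 → 2; 6 → 7 → 3; 7 → 1 → 5; 8 → 4 → 6.
So fg in one-line form is 4 8 7 1 2 3 5 6.

4 8 7 1 2 3 5 6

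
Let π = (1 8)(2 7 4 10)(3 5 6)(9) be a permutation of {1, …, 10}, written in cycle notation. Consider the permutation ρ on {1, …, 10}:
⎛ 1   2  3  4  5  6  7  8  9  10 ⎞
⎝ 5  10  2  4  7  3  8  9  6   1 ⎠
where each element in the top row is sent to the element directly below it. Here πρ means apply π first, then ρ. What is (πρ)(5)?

3

(πρ)(5) = ρ(π(5)). π(5) = 6, then ρ(6) = 3. So (πρ)(5) = 3.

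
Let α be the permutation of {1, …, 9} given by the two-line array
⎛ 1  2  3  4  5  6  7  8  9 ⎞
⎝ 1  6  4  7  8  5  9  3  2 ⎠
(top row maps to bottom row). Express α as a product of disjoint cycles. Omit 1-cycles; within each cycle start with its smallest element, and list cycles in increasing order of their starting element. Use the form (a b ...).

(2 6 5 8 3 4 7 9)

Start at 2 and follow images: 2 → 6 → 5 → 8 → 3 → 4 → 7 → 9 → 2, giving the cycle (2 6 5 8 3 4 7 9).
Repeating from the next unused element and collecting all non-trivial cycles gives (2 6 5 8 3 4 7 9).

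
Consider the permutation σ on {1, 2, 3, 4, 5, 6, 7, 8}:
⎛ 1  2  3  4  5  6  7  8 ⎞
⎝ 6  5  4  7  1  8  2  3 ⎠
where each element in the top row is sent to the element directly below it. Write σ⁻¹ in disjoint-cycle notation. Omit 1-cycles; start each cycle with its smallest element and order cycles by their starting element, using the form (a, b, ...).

(1, 5, 2, 7, 4, 3, 8, 6)

First write σ in disjoint cycles: (1, 6, 8, 3, 4, 7, 2, 5).
The inverse reverses every cycle; in canonical form, σ⁻¹ = (1, 5, 2, 7, 4, 3, 8, 6).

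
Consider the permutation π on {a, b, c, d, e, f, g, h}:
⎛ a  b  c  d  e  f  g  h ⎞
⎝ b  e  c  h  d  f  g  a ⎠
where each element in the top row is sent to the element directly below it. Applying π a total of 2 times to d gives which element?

a

Tracing d → h → … returns to d after 5 steps, so d lies in a 5-cycle (a, b, e, d, h).
Stepping 2 places around the cycle: d → h → a.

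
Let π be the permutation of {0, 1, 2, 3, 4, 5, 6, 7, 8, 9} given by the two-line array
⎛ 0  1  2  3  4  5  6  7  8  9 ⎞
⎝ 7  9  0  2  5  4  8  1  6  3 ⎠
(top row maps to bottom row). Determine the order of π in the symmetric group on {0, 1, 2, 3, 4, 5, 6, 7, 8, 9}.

The disjoint-cycle form of π has cycle lengths 6, 2, 2.
The order is lcm(6, 2, 2) = 6.

6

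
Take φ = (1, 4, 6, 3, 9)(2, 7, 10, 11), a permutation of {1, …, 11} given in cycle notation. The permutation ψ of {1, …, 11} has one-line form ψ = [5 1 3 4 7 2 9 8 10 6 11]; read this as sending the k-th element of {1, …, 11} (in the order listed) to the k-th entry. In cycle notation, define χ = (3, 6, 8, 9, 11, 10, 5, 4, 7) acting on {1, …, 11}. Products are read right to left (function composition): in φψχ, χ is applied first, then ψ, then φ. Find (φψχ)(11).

3

Apply the permutations in order: χ(11) = 10, then ψ(10) = 6, then φ(6) = 3. So (φψχ)(11) = 3.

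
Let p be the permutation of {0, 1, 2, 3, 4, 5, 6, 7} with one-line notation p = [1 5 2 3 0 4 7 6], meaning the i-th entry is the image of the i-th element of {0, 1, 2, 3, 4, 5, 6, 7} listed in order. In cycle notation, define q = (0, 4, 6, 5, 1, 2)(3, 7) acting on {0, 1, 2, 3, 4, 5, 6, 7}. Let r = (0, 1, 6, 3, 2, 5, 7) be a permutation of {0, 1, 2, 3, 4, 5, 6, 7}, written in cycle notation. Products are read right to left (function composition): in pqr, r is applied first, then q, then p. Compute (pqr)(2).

Apply the permutations in order: r(2) = 5, then q(5) = 1, then p(1) = 5. So (pqr)(2) = 5.

5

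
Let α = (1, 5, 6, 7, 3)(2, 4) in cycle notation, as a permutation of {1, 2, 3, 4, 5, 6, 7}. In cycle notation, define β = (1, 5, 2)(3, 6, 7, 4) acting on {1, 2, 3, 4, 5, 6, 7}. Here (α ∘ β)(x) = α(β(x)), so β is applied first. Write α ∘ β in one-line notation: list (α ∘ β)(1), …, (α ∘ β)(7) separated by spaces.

6 5 7 1 4 3 2

(α ∘ β)(x) = α(β(x)). Computing each image: α(β(1)) = α(5) = 6, α(β(2)) = α(1) = 5, α(β(3)) = α(6) = 7, α(β(4)) = α(3) = 1, α(β(5)) = α(2) = 4, α(β(6)) = α(7) = 3, α(β(7)) = α(4) = 2.
Hence α ∘ β = [6 5 7 1 4 3 2].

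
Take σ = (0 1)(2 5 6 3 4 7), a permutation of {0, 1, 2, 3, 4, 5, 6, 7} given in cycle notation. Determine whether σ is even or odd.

The cycle lengths are 6, 2.
A cycle of length ℓ contributes ℓ−1 transpositions, so σ is a product of 5 + 1 = 6 transpositions — even.

even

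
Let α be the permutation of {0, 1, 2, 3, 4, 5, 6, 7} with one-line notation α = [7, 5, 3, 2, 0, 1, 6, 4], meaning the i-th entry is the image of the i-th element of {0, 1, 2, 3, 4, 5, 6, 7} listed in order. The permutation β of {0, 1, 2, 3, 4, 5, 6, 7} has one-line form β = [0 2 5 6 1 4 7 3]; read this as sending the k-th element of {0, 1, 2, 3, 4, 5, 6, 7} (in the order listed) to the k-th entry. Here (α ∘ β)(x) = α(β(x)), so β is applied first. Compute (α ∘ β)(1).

First apply β: β(1) = 2, then α(2) = 3. Thus (α ∘ β)(1) = 3.

3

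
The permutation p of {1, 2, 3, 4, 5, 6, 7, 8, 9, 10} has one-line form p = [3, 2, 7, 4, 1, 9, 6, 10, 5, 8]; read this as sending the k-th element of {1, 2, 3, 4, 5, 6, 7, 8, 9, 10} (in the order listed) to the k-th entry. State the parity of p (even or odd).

even

In disjoint-cycle form the cycle lengths are 6, 2, 1, 1.
A cycle is odd iff its length is even; p has 2 even-length cycles, so sgn(p) = (−1)^2 and p is even.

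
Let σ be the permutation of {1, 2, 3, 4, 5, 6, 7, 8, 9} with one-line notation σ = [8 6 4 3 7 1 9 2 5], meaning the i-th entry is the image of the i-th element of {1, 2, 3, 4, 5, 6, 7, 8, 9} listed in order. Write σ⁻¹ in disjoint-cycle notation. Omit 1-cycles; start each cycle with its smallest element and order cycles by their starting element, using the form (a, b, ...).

The cycle decomposition of σ is (1, 8, 2, 6)(3, 4)(5, 7, 9).
The inverse reverses every cycle; in canonical form, σ⁻¹ = (1, 6, 2, 8)(3, 4)(5, 9, 7).

(1, 6, 2, 8)(3, 4)(5, 9, 7)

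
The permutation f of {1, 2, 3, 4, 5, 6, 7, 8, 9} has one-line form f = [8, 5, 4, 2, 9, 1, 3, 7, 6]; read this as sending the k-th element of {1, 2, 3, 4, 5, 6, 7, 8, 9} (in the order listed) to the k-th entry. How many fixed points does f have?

No element satisfies f(x) = x, so there are 0 fixed points.

0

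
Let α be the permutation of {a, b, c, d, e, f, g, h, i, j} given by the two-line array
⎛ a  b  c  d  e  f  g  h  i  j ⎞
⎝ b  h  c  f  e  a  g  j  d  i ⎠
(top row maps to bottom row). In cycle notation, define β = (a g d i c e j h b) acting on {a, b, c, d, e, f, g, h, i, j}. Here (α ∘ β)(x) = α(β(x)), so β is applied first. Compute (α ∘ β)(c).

e

(α ∘ β)(c) = α(β(c)). β(c) = e, then α(e) = e. So (α ∘ β)(c) = e.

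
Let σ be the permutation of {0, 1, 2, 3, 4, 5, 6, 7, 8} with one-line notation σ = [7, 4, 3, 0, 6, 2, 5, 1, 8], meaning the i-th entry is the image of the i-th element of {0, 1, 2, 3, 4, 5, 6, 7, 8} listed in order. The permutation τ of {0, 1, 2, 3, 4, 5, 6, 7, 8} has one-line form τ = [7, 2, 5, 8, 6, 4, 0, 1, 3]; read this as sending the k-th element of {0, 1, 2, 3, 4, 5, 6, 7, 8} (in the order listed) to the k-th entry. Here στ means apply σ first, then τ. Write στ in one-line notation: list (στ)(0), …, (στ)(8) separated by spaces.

Chase each element through σ then τ: 0 → 7 → 1; 1 → 4 → 6; 2 → 3 → 8; 3 → 0 → 7; 4 → 6 → 0; 5 → 2 → 5; 6 → 5 → 4; 7 → 1 → 2; 8 → 8 → 3.
Collecting the images, στ = [1 6 8 7 0 5 4 2 3].

1 6 8 7 0 5 4 2 3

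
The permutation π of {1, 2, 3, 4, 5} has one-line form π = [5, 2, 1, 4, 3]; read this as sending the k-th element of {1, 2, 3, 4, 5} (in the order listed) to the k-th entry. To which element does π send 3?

3 is element number 3 of the domain, and entry number 3 of the one-line form is 1, so π(3) = 1.

1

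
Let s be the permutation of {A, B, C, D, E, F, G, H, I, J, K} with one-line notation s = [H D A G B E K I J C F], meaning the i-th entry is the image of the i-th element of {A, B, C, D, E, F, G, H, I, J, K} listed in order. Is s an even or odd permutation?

odd

In disjoint-cycle form the cycle lengths are 6, 5.
A cycle of length ℓ contributes ℓ−1 transpositions, so s is a product of 5 + 4 = 9 transpositions — odd.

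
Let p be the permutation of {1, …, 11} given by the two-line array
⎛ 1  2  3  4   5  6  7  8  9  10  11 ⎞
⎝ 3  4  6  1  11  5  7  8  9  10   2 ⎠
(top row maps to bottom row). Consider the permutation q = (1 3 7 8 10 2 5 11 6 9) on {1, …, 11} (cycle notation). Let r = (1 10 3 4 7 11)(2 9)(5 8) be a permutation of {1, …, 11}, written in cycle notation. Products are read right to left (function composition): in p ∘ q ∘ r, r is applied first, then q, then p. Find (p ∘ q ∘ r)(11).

6

Apply the permutations in order: r(11) = 1, then q(1) = 3, then p(3) = 6. So (p ∘ q ∘ r)(11) = 6.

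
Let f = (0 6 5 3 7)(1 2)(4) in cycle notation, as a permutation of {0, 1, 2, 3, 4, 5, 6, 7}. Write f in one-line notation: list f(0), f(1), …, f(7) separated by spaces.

Reading each image from the cycles: 0↦6, 1↦2, 2↦1, 3↦7, 4↦4, 5↦3, 6↦5, 7↦0.
So the one-line form is 6 2 1 7 4 3 5 0.

6 2 1 7 4 3 5 0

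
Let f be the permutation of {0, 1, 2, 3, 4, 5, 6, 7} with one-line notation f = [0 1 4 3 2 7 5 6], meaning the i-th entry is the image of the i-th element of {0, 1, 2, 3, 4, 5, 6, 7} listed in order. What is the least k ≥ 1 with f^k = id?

Decomposing into disjoint cycles gives cycle lengths 3, 2, 1, 1, 1.
Since disjoint cycles commute, ord(f) = lcm(3, 2) = 6.

6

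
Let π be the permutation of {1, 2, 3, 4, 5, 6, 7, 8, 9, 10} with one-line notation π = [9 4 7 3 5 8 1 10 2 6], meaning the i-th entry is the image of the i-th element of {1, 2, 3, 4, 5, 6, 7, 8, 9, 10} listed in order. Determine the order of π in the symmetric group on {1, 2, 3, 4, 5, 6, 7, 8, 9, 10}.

6

Writing π as disjoint cycles, the cycle lengths are 6, 3, 1.
Since disjoint cycles commute, ord(π) = lcm(6, 3) = 6.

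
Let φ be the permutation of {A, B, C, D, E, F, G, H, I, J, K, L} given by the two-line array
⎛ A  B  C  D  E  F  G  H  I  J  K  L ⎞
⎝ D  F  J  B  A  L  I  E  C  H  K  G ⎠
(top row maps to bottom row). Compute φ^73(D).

J

Tracing D → B → … returns to D after 11 steps, so D lies in an 11-cycle (A, D, B, F, L, G, I, C, J, H, E).
Powers repeat with period 11 on this cycle, and 73 mod 11 = 7, so φ^73(D) = φ^7(D).
Advancing 7 steps from D: D → B → F → L → G → I → C → J.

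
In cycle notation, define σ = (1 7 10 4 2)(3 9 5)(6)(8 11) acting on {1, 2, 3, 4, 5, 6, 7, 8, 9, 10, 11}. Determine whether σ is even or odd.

The cycle lengths are 5, 3, 2, 1.
A cycle is odd iff its length is even; σ has 1 even-length cycle, so sgn(σ) = (−1)^1 and σ is odd.

odd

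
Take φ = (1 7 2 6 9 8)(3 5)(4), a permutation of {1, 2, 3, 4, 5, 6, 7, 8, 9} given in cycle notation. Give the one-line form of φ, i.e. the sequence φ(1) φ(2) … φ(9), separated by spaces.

Each element maps to the next entry in its cycle (wrapping to the front): 1↦7, 2↦6, 3↦5, 4↦4, 5↦3, 6↦9, 7↦2, 8↦1, 9↦8.
Listing these in domain order gives 7 6 5 4 3 9 2 1 8.

7 6 5 4 3 9 2 1 8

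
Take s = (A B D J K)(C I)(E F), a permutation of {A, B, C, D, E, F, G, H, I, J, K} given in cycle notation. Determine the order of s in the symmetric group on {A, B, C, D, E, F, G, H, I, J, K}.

10

The disjoint cycles have lengths 5, 2, 2, 1, 1.
Since disjoint cycles commute, ord(s) = lcm(5, 2, 2) = 10.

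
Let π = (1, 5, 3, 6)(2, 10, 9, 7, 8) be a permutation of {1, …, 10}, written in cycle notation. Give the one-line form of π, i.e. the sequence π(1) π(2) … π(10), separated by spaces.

5 10 6 4 3 1 8 2 7 9

Image by image: 1→5, 2→10, 3→6, 4→4, 5→3, 6→1, 7→8, 8→2, 9→7, 10→9.
Listing these in domain order gives 5 10 6 4 3 1 8 2 7 9.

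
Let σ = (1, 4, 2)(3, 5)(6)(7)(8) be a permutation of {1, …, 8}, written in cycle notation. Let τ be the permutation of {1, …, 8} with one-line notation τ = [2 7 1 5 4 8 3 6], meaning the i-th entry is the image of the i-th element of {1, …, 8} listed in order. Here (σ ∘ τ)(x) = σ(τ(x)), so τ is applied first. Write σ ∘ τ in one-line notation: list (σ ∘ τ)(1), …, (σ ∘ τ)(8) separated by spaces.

1 7 4 3 2 8 5 6

For each element, apply τ then σ: 1 → 2 → 1; 2 → 7 → 7; 3 → 1 → 4; 4 → 5 → 3; 5 → 4 → 2; 6 → 8 → 8; 7 → 3 → 5; 8 → 6 → 6.
So σ ∘ τ in one-line form is 1 7 4 3 2 8 5 6.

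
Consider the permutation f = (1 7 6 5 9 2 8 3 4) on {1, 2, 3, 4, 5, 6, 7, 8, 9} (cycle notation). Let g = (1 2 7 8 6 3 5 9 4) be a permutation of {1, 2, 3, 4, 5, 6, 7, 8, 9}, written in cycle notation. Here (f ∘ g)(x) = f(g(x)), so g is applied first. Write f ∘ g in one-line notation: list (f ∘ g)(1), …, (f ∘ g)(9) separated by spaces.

Chase each element through g then f: 1 → 2 → 8; 2 → 7 → 6; 3 → 5 → 9; 4 → 1 → 7; 5 → 9 → 2; 6 → 3 → 4; 7 → 8 → 3; 8 → 6 → 5; 9 → 4 → 1.
So f ∘ g in one-line form is 8 6 9 7 2 4 3 5 1.

8 6 9 7 2 4 3 5 1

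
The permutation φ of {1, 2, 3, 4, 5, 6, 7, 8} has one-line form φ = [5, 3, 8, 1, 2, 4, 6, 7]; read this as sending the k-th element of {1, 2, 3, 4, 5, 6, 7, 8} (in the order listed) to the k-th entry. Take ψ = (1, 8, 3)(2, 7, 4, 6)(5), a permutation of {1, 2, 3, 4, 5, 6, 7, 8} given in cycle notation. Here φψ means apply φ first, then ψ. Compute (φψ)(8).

4

(φψ)(8) = ψ(φ(8)). φ(8) = 7, then ψ(7) = 4. So (φψ)(8) = 4.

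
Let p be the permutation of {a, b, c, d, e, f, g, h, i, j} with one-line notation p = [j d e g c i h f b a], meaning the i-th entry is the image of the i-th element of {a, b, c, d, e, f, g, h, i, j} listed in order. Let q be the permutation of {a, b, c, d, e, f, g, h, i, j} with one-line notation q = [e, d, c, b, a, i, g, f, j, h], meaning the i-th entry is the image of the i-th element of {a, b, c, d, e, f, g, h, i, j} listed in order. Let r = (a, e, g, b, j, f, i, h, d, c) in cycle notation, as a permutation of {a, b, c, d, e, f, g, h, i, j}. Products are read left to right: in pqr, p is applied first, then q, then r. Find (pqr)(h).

h

(pqr)(h) = r(q(p(h))). p(h) = f, then q(f) = i, then r(i) = h, so the result is h.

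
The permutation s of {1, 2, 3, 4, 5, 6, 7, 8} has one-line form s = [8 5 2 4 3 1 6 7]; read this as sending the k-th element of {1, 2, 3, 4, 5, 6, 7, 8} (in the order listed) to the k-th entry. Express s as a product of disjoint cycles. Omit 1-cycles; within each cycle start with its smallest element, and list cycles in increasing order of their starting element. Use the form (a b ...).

Start at 1 and follow images: 1 → 8 → 7 → 6 → 1, giving the cycle (1 8 7 6).
Repeating from the next unused element and collecting all non-trivial cycles gives (1 8 7 6)(2 5 3).

(1 8 7 6)(2 5 3)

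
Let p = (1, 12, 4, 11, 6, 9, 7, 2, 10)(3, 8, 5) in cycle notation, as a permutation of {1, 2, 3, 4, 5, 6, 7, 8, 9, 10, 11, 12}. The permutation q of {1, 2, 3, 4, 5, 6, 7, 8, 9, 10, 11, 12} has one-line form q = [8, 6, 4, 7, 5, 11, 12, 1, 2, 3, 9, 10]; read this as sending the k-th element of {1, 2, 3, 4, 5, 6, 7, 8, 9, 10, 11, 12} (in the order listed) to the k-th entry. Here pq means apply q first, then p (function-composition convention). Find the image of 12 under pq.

(pq)(12) = p(q(12)). q(12) = 10, then p(10) = 1. So (pq)(12) = 1.

1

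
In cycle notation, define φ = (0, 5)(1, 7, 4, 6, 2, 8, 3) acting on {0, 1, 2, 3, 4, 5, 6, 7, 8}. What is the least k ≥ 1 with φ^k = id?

14

The cycle type of φ is (7, 2).
The order is lcm(7, 2) = 14.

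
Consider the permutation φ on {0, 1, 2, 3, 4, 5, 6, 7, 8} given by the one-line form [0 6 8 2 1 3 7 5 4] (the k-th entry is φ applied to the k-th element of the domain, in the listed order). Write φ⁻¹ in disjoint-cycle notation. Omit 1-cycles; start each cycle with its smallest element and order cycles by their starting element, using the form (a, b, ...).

The cycle decomposition of φ is (1, 6, 7, 5, 3, 2, 8, 4).
The inverse reverses every cycle; in canonical form, φ⁻¹ = (1, 4, 8, 2, 3, 5, 7, 6).

(1, 4, 8, 2, 3, 5, 7, 6)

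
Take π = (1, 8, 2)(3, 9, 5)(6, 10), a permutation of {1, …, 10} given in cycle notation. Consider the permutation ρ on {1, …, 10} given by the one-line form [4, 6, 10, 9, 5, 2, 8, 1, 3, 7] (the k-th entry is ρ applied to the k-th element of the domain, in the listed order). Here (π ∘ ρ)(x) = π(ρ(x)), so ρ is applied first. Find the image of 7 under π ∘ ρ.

ρ(7) = 8, then π(8) = 2; composing gives (π ∘ ρ)(7) = 2.

2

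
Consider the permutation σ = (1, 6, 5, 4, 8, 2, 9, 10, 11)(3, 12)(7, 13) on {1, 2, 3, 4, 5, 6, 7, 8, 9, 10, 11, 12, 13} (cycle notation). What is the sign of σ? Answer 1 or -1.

The cycle lengths are 9, 2, 2.
A cycle of length ℓ contributes ℓ−1 transpositions, so σ is a product of 8 + 1 + 1 = 10 transpositions — even.

1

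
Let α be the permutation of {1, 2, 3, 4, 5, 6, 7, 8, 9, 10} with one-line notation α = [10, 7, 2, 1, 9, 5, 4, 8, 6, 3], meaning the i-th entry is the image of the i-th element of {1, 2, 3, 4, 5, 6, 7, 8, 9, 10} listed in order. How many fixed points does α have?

The fixed points (elements with α(x) = x) are {8}, so there is 1.

1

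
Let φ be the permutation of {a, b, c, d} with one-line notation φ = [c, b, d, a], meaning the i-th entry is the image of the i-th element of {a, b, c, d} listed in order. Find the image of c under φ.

c is element number 3 of the domain, and entry number 3 of the one-line form is d, so φ(c) = d.

d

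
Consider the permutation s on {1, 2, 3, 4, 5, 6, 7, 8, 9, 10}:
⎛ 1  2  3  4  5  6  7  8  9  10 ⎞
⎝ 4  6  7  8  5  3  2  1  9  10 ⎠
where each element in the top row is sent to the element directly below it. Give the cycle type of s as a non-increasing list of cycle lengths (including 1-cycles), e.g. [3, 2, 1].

[4, 3, 1, 1, 1]

The disjoint cycles are (1 4 8)(2 6 3 7)(5)(9)(10), with lengths 4, 3, 1, 1, 1 in non-increasing order.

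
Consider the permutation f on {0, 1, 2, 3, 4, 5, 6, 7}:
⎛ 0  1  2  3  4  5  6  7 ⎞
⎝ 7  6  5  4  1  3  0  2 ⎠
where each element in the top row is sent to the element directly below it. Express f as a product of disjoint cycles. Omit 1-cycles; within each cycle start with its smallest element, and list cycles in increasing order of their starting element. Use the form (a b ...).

(0 7 2 5 3 4 1 6)

Start at 0 and follow images: 0 → 7 → 2 → 5 → 3 → 4 → 1 → 6 → 0, giving the cycle (0 7 2 5 3 4 1 6).
Continuing from each remaining unvisited element yields (0 7 2 5 3 4 1 6).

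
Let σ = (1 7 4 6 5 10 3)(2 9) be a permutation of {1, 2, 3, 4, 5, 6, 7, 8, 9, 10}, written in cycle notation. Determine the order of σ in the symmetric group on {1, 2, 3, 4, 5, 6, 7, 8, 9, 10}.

14

The disjoint cycles have lengths 7, 2, 1.
Since disjoint cycles commute, ord(σ) = lcm(7, 2) = 14.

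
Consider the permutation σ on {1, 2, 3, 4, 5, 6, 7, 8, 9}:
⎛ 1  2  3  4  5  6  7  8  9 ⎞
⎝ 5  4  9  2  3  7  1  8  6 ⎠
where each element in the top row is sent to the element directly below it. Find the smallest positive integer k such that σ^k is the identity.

6

Writing σ as disjoint cycles, the cycle lengths are 6, 2, 1.
The order is lcm(6, 2) = 6.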